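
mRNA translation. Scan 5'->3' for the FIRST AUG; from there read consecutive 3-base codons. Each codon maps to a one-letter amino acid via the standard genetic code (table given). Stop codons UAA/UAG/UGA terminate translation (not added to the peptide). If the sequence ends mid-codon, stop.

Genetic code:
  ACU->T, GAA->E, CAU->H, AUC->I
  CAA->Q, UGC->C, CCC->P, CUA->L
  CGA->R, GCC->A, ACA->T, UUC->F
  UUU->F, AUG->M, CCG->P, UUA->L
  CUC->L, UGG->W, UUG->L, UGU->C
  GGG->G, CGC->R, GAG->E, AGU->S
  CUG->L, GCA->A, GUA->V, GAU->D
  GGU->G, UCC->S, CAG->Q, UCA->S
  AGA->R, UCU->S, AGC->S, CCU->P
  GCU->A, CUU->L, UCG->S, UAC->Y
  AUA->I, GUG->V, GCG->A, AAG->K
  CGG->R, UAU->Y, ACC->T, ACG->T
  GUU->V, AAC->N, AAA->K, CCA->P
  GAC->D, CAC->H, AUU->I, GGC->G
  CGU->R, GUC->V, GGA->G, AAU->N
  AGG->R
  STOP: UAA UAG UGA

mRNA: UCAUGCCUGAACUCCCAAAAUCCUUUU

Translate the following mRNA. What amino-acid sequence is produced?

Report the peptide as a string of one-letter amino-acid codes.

Answer: MPELPKSF

Derivation:
start AUG at pos 2
pos 2: AUG -> M; peptide=M
pos 5: CCU -> P; peptide=MP
pos 8: GAA -> E; peptide=MPE
pos 11: CUC -> L; peptide=MPEL
pos 14: CCA -> P; peptide=MPELP
pos 17: AAA -> K; peptide=MPELPK
pos 20: UCC -> S; peptide=MPELPKS
pos 23: UUU -> F; peptide=MPELPKSF
pos 26: only 1 nt remain (<3), stop (end of mRNA)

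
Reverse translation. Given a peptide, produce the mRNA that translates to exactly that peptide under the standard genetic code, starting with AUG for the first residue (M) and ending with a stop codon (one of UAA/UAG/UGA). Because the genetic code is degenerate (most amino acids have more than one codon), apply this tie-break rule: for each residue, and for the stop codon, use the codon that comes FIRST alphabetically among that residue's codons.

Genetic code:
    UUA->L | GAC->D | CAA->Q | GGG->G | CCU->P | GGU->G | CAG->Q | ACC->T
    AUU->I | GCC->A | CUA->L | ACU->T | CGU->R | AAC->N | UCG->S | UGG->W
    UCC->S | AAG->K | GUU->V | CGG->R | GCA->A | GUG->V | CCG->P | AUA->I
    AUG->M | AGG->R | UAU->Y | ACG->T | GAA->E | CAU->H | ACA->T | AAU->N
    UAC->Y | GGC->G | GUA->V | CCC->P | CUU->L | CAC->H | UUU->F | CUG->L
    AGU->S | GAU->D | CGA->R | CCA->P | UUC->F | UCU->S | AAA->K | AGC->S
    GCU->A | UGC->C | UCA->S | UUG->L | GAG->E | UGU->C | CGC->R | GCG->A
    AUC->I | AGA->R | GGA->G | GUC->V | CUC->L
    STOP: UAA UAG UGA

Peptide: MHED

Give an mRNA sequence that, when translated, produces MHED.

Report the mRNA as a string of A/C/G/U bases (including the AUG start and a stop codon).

residue 1: M -> AUG (start codon)
residue 2: H codons sorted = CAC,CAU -> pick first = CAC
residue 3: E codons sorted = GAA,GAG -> pick first = GAA
residue 4: D codons sorted = GAC,GAU -> pick first = GAC
terminator: stop codons sorted = UAA,UAG,UGA -> pick first = UAA

Answer: mRNA: AUGCACGAAGACUAA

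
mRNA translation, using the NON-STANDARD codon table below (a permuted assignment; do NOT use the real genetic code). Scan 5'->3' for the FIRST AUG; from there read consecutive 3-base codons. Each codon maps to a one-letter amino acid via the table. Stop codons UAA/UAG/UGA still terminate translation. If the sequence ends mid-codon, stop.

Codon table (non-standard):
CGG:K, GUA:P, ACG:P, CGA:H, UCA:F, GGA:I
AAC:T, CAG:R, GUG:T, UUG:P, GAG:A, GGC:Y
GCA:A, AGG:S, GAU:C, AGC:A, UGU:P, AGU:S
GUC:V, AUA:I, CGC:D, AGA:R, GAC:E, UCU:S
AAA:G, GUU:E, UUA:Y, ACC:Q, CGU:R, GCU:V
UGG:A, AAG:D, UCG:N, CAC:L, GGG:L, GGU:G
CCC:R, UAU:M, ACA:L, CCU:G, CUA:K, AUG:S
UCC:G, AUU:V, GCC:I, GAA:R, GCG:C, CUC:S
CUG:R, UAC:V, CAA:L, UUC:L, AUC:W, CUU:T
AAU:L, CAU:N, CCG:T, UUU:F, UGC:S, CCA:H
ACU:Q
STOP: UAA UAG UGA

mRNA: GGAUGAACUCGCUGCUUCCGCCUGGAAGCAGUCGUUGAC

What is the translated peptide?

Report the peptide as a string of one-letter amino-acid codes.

start AUG at pos 2
pos 2: AUG -> S; peptide=S
pos 5: AAC -> T; peptide=ST
pos 8: UCG -> N; peptide=STN
pos 11: CUG -> R; peptide=STNR
pos 14: CUU -> T; peptide=STNRT
pos 17: CCG -> T; peptide=STNRTT
pos 20: CCU -> G; peptide=STNRTTG
pos 23: GGA -> I; peptide=STNRTTGI
pos 26: AGC -> A; peptide=STNRTTGIA
pos 29: AGU -> S; peptide=STNRTTGIAS
pos 32: CGU -> R; peptide=STNRTTGIASR
pos 35: UGA -> STOP

Answer: STNRTTGIASR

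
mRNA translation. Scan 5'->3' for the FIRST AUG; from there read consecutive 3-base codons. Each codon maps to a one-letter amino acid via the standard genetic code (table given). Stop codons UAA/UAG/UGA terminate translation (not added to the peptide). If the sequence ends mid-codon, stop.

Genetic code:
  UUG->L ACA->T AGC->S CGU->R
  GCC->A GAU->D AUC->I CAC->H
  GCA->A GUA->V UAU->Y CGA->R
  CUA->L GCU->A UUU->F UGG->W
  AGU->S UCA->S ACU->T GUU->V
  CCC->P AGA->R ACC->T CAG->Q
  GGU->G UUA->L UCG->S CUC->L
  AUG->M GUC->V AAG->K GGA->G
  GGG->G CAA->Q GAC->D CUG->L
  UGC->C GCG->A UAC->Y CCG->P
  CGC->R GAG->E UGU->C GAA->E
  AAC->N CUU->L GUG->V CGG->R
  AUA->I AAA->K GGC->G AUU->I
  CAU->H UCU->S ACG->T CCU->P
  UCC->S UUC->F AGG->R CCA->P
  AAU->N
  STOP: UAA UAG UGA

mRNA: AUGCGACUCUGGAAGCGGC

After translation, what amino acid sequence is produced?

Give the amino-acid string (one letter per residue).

Answer: MRLWKR

Derivation:
start AUG at pos 0
pos 0: AUG -> M; peptide=M
pos 3: CGA -> R; peptide=MR
pos 6: CUC -> L; peptide=MRL
pos 9: UGG -> W; peptide=MRLW
pos 12: AAG -> K; peptide=MRLWK
pos 15: CGG -> R; peptide=MRLWKR
pos 18: only 1 nt remain (<3), stop (end of mRNA)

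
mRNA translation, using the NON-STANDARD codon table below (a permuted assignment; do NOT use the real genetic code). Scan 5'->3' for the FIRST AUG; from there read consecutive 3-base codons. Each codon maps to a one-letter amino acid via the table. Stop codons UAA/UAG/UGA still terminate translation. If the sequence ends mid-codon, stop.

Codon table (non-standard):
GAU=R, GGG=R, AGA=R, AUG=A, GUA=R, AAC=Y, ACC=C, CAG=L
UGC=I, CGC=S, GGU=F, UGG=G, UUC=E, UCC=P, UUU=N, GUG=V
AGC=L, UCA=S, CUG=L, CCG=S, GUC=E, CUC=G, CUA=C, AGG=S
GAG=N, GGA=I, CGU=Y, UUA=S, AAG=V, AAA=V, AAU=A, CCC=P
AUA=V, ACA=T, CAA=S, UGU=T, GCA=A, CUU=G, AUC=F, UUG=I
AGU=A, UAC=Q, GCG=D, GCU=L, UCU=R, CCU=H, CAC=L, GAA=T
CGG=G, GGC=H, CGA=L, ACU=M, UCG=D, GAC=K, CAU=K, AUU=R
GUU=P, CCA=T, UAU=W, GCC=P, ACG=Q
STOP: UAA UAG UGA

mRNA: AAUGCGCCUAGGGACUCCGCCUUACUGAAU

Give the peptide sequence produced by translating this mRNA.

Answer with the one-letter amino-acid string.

start AUG at pos 1
pos 1: AUG -> A; peptide=A
pos 4: CGC -> S; peptide=AS
pos 7: CUA -> C; peptide=ASC
pos 10: GGG -> R; peptide=ASCR
pos 13: ACU -> M; peptide=ASCRM
pos 16: CCG -> S; peptide=ASCRMS
pos 19: CCU -> H; peptide=ASCRMSH
pos 22: UAC -> Q; peptide=ASCRMSHQ
pos 25: UGA -> STOP

Answer: ASCRMSHQ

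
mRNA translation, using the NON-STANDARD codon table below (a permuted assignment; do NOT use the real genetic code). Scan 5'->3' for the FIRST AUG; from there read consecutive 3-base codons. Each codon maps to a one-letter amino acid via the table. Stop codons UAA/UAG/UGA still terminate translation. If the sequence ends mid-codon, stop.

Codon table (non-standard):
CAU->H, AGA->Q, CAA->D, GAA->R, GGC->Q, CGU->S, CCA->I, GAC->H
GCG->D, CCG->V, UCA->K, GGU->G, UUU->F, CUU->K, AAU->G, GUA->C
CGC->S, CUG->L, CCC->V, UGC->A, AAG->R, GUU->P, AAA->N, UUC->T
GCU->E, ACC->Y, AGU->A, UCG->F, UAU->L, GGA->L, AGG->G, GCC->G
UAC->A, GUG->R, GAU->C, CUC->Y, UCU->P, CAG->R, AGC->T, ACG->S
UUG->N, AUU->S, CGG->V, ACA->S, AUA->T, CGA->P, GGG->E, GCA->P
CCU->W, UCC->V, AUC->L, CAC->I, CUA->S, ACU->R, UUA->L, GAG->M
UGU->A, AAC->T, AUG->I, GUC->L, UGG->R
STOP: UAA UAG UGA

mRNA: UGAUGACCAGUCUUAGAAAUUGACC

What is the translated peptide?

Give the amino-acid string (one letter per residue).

Answer: IYAKQG

Derivation:
start AUG at pos 2
pos 2: AUG -> I; peptide=I
pos 5: ACC -> Y; peptide=IY
pos 8: AGU -> A; peptide=IYA
pos 11: CUU -> K; peptide=IYAK
pos 14: AGA -> Q; peptide=IYAKQ
pos 17: AAU -> G; peptide=IYAKQG
pos 20: UGA -> STOP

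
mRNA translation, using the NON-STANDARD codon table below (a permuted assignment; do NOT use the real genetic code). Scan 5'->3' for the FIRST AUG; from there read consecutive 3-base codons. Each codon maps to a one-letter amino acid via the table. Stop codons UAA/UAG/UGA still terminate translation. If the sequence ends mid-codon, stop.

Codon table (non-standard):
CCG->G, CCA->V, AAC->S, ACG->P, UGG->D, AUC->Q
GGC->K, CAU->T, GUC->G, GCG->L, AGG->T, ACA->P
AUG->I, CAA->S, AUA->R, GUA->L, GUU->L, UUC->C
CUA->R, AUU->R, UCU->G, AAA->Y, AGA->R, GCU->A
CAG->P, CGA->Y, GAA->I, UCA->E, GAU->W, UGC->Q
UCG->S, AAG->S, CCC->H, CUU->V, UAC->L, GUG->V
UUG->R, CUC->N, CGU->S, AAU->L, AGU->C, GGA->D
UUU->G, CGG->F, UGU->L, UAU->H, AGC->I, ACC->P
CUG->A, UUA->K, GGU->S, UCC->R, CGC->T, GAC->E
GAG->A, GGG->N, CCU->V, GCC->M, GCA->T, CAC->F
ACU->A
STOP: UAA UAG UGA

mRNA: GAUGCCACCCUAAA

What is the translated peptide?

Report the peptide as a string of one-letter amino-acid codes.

Answer: IVH

Derivation:
start AUG at pos 1
pos 1: AUG -> I; peptide=I
pos 4: CCA -> V; peptide=IV
pos 7: CCC -> H; peptide=IVH
pos 10: UAA -> STOP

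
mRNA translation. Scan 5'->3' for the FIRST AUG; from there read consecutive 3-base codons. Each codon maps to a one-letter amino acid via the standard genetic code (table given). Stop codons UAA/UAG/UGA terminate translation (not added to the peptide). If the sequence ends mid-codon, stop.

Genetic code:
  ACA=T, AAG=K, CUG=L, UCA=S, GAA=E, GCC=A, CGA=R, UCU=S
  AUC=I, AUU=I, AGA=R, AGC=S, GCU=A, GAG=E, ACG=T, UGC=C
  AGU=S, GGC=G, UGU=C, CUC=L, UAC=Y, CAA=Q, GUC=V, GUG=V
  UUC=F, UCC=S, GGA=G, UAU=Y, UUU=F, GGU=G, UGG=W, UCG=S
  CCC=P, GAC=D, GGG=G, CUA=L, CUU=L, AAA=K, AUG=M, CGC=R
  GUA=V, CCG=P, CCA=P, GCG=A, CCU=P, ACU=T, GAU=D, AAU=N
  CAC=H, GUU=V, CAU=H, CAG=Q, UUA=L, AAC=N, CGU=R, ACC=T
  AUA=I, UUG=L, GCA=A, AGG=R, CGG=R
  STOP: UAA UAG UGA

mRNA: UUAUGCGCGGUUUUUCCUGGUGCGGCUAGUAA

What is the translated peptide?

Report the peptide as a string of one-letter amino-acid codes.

Answer: MRGFSWCG

Derivation:
start AUG at pos 2
pos 2: AUG -> M; peptide=M
pos 5: CGC -> R; peptide=MR
pos 8: GGU -> G; peptide=MRG
pos 11: UUU -> F; peptide=MRGF
pos 14: UCC -> S; peptide=MRGFS
pos 17: UGG -> W; peptide=MRGFSW
pos 20: UGC -> C; peptide=MRGFSWC
pos 23: GGC -> G; peptide=MRGFSWCG
pos 26: UAG -> STOP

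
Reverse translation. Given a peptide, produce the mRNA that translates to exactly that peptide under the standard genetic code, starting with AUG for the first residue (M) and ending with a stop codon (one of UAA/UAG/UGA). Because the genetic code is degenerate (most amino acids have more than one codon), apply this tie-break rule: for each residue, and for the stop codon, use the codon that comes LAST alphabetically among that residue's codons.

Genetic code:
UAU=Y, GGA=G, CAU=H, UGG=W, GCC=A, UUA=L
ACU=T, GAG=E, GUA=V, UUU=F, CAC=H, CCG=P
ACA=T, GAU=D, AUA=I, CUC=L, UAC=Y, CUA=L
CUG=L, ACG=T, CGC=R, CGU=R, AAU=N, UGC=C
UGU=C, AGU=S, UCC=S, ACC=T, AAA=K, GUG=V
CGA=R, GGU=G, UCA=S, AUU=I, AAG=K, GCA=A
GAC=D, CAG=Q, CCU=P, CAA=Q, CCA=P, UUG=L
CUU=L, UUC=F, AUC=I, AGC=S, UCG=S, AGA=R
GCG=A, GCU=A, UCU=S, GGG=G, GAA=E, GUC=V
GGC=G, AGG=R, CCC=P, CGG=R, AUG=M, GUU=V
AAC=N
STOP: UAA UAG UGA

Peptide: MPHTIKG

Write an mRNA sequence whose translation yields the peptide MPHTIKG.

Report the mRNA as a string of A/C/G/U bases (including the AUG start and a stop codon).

residue 1: M -> AUG (start codon)
residue 2: P codons sorted = CCA,CCC,CCG,CCU -> pick last = CCU
residue 3: H codons sorted = CAC,CAU -> pick last = CAU
residue 4: T codons sorted = ACA,ACC,ACG,ACU -> pick last = ACU
residue 5: I codons sorted = AUA,AUC,AUU -> pick last = AUU
residue 6: K codons sorted = AAA,AAG -> pick last = AAG
residue 7: G codons sorted = GGA,GGC,GGG,GGU -> pick last = GGU
terminator: stop codons sorted = UAA,UAG,UGA -> pick last = UGA

Answer: mRNA: AUGCCUCAUACUAUUAAGGGUUGA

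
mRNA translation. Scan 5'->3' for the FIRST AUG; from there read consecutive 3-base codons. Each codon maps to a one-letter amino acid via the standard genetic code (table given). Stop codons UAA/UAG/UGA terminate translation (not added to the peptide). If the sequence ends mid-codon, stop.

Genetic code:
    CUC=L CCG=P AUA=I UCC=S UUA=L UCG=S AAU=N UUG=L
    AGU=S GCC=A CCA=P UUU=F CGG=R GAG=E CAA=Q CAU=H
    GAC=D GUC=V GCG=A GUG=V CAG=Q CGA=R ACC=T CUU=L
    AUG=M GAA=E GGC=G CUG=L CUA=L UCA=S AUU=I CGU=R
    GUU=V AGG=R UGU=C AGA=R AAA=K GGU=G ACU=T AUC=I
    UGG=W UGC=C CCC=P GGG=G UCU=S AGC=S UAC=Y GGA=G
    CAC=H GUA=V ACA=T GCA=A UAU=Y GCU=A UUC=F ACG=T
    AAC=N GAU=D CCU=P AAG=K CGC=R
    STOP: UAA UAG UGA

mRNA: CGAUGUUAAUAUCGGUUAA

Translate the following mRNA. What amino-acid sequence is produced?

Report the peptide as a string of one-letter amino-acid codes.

Answer: MLISV

Derivation:
start AUG at pos 2
pos 2: AUG -> M; peptide=M
pos 5: UUA -> L; peptide=ML
pos 8: AUA -> I; peptide=MLI
pos 11: UCG -> S; peptide=MLIS
pos 14: GUU -> V; peptide=MLISV
pos 17: only 2 nt remain (<3), stop (end of mRNA)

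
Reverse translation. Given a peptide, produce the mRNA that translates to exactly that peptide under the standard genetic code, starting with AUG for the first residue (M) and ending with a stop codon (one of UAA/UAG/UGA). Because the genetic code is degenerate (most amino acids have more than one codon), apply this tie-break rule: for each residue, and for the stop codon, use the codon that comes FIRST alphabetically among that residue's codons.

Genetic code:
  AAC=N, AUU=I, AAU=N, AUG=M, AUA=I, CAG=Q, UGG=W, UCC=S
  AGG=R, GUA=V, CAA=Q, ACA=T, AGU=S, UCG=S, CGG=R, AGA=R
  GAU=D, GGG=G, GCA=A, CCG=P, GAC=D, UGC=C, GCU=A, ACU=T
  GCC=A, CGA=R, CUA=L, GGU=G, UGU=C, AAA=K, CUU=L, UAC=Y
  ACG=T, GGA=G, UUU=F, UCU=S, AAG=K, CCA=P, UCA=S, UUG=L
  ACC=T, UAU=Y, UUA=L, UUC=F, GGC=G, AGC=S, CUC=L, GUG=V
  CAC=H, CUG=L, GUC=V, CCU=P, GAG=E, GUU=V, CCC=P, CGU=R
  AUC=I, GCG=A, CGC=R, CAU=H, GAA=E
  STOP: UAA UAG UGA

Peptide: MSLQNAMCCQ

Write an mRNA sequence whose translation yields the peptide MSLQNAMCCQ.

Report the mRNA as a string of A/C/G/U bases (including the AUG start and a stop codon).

residue 1: M -> AUG (start codon)
residue 2: S codons sorted = AGC,AGU,UCA,UCC,UCG,UCU -> pick first = AGC
residue 3: L codons sorted = CUA,CUC,CUG,CUU,UUA,UUG -> pick first = CUA
residue 4: Q codons sorted = CAA,CAG -> pick first = CAA
residue 5: N codons sorted = AAC,AAU -> pick first = AAC
residue 6: A codons sorted = GCA,GCC,GCG,GCU -> pick first = GCA
residue 7: M -> AUG (only codon)
residue 8: C codons sorted = UGC,UGU -> pick first = UGC
residue 9: C codons sorted = UGC,UGU -> pick first = UGC
residue 10: Q codons sorted = CAA,CAG -> pick first = CAA
terminator: stop codons sorted = UAA,UAG,UGA -> pick first = UAA

Answer: mRNA: AUGAGCCUACAAAACGCAAUGUGCUGCCAAUAA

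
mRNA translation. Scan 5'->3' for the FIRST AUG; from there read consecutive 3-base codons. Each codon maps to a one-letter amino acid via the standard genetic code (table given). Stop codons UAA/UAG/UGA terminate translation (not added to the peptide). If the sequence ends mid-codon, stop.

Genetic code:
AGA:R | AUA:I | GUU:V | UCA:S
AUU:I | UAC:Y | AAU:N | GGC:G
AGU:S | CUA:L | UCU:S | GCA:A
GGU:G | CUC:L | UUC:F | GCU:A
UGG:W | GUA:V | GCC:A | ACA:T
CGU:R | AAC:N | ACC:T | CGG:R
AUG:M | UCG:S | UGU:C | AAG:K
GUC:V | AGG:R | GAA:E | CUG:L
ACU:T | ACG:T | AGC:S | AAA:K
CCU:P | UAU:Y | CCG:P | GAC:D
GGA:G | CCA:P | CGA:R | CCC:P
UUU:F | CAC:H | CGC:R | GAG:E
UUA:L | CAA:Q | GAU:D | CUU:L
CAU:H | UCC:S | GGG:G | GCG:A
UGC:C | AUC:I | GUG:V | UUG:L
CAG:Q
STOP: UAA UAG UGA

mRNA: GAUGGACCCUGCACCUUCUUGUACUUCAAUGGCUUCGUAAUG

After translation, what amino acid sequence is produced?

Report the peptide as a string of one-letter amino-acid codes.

Answer: MDPAPSCTSMAS

Derivation:
start AUG at pos 1
pos 1: AUG -> M; peptide=M
pos 4: GAC -> D; peptide=MD
pos 7: CCU -> P; peptide=MDP
pos 10: GCA -> A; peptide=MDPA
pos 13: CCU -> P; peptide=MDPAP
pos 16: UCU -> S; peptide=MDPAPS
pos 19: UGU -> C; peptide=MDPAPSC
pos 22: ACU -> T; peptide=MDPAPSCT
pos 25: UCA -> S; peptide=MDPAPSCTS
pos 28: AUG -> M; peptide=MDPAPSCTSM
pos 31: GCU -> A; peptide=MDPAPSCTSMA
pos 34: UCG -> S; peptide=MDPAPSCTSMAS
pos 37: UAA -> STOP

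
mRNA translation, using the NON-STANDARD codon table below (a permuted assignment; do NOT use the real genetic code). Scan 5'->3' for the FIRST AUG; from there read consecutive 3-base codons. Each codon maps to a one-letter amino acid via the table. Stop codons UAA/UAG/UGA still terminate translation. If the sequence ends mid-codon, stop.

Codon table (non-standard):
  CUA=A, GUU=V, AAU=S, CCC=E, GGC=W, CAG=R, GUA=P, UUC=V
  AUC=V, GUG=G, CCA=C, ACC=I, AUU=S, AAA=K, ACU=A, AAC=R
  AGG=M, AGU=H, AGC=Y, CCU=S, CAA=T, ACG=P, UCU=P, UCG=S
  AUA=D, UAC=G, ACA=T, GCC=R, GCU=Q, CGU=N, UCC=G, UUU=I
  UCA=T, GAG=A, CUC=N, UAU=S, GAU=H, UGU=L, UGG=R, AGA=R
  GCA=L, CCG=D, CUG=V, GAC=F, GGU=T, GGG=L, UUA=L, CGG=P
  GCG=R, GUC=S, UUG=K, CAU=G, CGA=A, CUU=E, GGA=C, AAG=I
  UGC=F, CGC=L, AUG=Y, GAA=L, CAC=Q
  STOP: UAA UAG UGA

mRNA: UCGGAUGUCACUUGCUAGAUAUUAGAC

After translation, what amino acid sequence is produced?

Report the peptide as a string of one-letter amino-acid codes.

Answer: YTEQRS

Derivation:
start AUG at pos 4
pos 4: AUG -> Y; peptide=Y
pos 7: UCA -> T; peptide=YT
pos 10: CUU -> E; peptide=YTE
pos 13: GCU -> Q; peptide=YTEQ
pos 16: AGA -> R; peptide=YTEQR
pos 19: UAU -> S; peptide=YTEQRS
pos 22: UAG -> STOP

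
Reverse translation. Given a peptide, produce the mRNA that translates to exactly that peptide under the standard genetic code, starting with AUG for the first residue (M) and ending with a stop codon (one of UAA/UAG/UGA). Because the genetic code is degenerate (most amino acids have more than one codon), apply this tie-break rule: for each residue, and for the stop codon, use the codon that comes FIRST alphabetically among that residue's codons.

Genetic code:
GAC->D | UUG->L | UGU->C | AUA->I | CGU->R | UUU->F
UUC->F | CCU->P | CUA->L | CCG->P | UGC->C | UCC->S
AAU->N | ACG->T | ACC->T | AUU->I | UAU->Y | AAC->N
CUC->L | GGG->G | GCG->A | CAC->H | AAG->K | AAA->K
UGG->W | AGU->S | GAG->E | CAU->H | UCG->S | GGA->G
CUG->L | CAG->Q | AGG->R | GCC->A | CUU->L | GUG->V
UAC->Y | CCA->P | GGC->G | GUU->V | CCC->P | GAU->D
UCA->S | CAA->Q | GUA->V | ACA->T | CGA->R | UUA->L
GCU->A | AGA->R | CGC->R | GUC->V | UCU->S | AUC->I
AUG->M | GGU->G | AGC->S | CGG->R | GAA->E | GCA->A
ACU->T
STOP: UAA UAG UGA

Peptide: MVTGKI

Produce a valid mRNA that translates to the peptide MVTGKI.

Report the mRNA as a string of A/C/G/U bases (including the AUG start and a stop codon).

Answer: mRNA: AUGGUAACAGGAAAAAUAUAA

Derivation:
residue 1: M -> AUG (start codon)
residue 2: V codons sorted = GUA,GUC,GUG,GUU -> pick first = GUA
residue 3: T codons sorted = ACA,ACC,ACG,ACU -> pick first = ACA
residue 4: G codons sorted = GGA,GGC,GGG,GGU -> pick first = GGA
residue 5: K codons sorted = AAA,AAG -> pick first = AAA
residue 6: I codons sorted = AUA,AUC,AUU -> pick first = AUA
terminator: stop codons sorted = UAA,UAG,UGA -> pick first = UAA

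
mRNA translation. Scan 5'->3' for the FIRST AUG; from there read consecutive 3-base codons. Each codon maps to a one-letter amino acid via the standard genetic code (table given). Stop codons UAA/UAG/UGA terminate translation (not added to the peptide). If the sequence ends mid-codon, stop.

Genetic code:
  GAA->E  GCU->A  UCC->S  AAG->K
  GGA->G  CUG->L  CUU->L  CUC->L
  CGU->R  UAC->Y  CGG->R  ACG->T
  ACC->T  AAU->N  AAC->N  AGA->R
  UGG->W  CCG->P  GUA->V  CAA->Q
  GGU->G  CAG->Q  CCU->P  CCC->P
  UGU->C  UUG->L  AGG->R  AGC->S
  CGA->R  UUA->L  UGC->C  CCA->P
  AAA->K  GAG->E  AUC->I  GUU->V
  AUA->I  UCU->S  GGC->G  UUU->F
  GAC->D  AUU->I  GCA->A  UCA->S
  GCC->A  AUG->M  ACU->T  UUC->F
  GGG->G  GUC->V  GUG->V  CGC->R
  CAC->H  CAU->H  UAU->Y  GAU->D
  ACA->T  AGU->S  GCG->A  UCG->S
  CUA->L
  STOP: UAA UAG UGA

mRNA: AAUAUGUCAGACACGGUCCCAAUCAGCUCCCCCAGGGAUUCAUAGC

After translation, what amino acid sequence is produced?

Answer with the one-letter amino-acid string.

Answer: MSDTVPISSPRDS

Derivation:
start AUG at pos 3
pos 3: AUG -> M; peptide=M
pos 6: UCA -> S; peptide=MS
pos 9: GAC -> D; peptide=MSD
pos 12: ACG -> T; peptide=MSDT
pos 15: GUC -> V; peptide=MSDTV
pos 18: CCA -> P; peptide=MSDTVP
pos 21: AUC -> I; peptide=MSDTVPI
pos 24: AGC -> S; peptide=MSDTVPIS
pos 27: UCC -> S; peptide=MSDTVPISS
pos 30: CCC -> P; peptide=MSDTVPISSP
pos 33: AGG -> R; peptide=MSDTVPISSPR
pos 36: GAU -> D; peptide=MSDTVPISSPRD
pos 39: UCA -> S; peptide=MSDTVPISSPRDS
pos 42: UAG -> STOP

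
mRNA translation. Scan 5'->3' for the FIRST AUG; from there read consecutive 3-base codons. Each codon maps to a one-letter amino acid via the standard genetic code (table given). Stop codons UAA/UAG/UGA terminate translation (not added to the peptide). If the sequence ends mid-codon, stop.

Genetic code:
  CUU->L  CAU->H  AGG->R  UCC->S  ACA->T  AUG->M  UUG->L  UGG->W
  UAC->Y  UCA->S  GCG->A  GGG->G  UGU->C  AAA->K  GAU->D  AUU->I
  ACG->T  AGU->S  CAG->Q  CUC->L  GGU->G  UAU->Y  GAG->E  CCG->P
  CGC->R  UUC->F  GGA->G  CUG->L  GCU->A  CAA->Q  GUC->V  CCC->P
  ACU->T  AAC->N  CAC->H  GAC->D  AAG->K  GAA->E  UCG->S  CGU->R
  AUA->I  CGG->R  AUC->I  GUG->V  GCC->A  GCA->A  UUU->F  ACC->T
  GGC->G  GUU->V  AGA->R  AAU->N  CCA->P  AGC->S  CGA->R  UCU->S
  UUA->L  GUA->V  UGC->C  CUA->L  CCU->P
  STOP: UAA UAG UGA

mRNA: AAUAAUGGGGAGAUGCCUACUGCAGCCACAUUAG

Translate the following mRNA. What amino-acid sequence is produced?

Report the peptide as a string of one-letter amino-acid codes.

start AUG at pos 4
pos 4: AUG -> M; peptide=M
pos 7: GGG -> G; peptide=MG
pos 10: AGA -> R; peptide=MGR
pos 13: UGC -> C; peptide=MGRC
pos 16: CUA -> L; peptide=MGRCL
pos 19: CUG -> L; peptide=MGRCLL
pos 22: CAG -> Q; peptide=MGRCLLQ
pos 25: CCA -> P; peptide=MGRCLLQP
pos 28: CAU -> H; peptide=MGRCLLQPH
pos 31: UAG -> STOP

Answer: MGRCLLQPH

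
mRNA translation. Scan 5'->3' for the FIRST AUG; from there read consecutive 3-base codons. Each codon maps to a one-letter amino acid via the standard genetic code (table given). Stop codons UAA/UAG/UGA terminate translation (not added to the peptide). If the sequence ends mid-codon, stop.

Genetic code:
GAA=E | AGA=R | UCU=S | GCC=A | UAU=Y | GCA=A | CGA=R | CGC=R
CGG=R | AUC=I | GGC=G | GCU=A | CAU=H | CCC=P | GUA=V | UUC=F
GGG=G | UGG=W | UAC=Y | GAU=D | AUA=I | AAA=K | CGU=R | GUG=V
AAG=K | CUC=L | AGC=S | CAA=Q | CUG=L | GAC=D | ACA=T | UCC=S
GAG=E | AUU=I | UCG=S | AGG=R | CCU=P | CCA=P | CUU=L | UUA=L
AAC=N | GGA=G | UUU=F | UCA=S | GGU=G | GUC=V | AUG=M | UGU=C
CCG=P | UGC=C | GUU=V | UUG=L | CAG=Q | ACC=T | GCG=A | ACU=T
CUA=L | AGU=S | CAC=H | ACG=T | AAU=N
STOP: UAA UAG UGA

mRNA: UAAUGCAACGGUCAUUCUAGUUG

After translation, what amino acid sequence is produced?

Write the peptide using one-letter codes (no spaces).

Answer: MQRSF

Derivation:
start AUG at pos 2
pos 2: AUG -> M; peptide=M
pos 5: CAA -> Q; peptide=MQ
pos 8: CGG -> R; peptide=MQR
pos 11: UCA -> S; peptide=MQRS
pos 14: UUC -> F; peptide=MQRSF
pos 17: UAG -> STOP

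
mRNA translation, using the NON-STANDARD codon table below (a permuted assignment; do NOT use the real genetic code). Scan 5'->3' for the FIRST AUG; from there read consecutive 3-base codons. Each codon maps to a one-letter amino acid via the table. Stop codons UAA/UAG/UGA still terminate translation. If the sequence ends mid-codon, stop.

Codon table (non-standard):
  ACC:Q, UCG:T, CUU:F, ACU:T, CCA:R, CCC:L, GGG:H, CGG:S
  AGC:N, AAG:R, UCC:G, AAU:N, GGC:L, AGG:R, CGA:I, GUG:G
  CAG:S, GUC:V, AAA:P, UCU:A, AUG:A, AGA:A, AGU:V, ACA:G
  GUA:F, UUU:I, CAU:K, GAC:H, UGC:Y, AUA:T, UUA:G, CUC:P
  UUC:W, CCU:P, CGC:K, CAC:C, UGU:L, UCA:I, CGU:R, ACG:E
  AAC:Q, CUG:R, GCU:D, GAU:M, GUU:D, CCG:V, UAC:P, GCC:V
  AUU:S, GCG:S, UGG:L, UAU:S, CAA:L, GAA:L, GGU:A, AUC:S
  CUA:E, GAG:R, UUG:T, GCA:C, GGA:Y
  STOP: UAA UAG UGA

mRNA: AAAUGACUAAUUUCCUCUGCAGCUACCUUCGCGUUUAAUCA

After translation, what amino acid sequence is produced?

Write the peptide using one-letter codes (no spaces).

Answer: ATNWPYNPFKD

Derivation:
start AUG at pos 2
pos 2: AUG -> A; peptide=A
pos 5: ACU -> T; peptide=AT
pos 8: AAU -> N; peptide=ATN
pos 11: UUC -> W; peptide=ATNW
pos 14: CUC -> P; peptide=ATNWP
pos 17: UGC -> Y; peptide=ATNWPY
pos 20: AGC -> N; peptide=ATNWPYN
pos 23: UAC -> P; peptide=ATNWPYNP
pos 26: CUU -> F; peptide=ATNWPYNPF
pos 29: CGC -> K; peptide=ATNWPYNPFK
pos 32: GUU -> D; peptide=ATNWPYNPFKD
pos 35: UAA -> STOP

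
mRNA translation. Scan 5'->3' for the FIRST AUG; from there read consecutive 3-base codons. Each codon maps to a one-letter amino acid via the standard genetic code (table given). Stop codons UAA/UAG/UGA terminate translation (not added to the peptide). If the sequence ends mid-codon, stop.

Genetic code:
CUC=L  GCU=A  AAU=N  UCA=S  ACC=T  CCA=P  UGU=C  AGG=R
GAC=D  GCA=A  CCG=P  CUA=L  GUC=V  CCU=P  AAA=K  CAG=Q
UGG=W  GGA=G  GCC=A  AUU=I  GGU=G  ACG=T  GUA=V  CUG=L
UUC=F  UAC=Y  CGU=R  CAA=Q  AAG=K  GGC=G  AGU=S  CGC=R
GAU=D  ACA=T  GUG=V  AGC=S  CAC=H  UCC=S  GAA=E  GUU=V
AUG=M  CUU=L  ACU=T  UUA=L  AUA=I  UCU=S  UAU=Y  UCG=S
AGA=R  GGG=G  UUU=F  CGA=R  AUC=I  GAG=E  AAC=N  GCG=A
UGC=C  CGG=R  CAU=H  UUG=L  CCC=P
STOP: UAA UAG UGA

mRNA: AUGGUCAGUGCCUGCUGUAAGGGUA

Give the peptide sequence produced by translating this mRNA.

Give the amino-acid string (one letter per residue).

start AUG at pos 0
pos 0: AUG -> M; peptide=M
pos 3: GUC -> V; peptide=MV
pos 6: AGU -> S; peptide=MVS
pos 9: GCC -> A; peptide=MVSA
pos 12: UGC -> C; peptide=MVSAC
pos 15: UGU -> C; peptide=MVSACC
pos 18: AAG -> K; peptide=MVSACCK
pos 21: GGU -> G; peptide=MVSACCKG
pos 24: only 1 nt remain (<3), stop (end of mRNA)

Answer: MVSACCKG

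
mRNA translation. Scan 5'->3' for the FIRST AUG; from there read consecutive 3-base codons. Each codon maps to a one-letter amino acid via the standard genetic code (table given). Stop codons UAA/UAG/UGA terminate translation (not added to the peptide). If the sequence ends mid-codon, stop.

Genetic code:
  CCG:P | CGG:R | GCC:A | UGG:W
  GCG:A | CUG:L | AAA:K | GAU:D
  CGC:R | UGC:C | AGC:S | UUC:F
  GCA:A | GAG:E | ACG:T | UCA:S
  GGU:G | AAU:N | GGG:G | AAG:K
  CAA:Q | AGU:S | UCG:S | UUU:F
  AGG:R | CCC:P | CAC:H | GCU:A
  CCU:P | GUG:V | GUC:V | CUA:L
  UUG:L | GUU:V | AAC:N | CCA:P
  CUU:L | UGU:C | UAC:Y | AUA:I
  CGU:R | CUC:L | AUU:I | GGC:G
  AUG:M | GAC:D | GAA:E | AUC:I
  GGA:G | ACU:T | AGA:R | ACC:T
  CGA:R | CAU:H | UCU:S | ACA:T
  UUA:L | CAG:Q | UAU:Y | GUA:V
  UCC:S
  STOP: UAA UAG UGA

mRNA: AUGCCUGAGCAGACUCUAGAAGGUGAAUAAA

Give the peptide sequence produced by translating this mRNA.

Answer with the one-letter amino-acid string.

Answer: MPEQTLEGE

Derivation:
start AUG at pos 0
pos 0: AUG -> M; peptide=M
pos 3: CCU -> P; peptide=MP
pos 6: GAG -> E; peptide=MPE
pos 9: CAG -> Q; peptide=MPEQ
pos 12: ACU -> T; peptide=MPEQT
pos 15: CUA -> L; peptide=MPEQTL
pos 18: GAA -> E; peptide=MPEQTLE
pos 21: GGU -> G; peptide=MPEQTLEG
pos 24: GAA -> E; peptide=MPEQTLEGE
pos 27: UAA -> STOP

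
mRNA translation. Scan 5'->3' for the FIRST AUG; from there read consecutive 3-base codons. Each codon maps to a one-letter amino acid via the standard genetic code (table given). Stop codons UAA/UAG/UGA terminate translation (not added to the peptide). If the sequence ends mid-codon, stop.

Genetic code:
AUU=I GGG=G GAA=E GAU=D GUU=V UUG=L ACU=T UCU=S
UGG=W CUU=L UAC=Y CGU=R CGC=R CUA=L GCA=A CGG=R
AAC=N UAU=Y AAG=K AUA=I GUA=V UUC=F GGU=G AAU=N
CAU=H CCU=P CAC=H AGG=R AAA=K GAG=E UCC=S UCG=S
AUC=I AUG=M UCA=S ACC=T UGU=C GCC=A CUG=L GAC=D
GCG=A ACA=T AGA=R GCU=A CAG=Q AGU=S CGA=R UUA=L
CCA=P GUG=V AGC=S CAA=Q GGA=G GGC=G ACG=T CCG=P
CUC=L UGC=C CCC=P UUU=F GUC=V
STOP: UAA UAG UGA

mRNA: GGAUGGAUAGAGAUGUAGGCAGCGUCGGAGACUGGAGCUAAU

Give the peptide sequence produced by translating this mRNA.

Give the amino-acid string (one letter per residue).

start AUG at pos 2
pos 2: AUG -> M; peptide=M
pos 5: GAU -> D; peptide=MD
pos 8: AGA -> R; peptide=MDR
pos 11: GAU -> D; peptide=MDRD
pos 14: GUA -> V; peptide=MDRDV
pos 17: GGC -> G; peptide=MDRDVG
pos 20: AGC -> S; peptide=MDRDVGS
pos 23: GUC -> V; peptide=MDRDVGSV
pos 26: GGA -> G; peptide=MDRDVGSVG
pos 29: GAC -> D; peptide=MDRDVGSVGD
pos 32: UGG -> W; peptide=MDRDVGSVGDW
pos 35: AGC -> S; peptide=MDRDVGSVGDWS
pos 38: UAA -> STOP

Answer: MDRDVGSVGDWS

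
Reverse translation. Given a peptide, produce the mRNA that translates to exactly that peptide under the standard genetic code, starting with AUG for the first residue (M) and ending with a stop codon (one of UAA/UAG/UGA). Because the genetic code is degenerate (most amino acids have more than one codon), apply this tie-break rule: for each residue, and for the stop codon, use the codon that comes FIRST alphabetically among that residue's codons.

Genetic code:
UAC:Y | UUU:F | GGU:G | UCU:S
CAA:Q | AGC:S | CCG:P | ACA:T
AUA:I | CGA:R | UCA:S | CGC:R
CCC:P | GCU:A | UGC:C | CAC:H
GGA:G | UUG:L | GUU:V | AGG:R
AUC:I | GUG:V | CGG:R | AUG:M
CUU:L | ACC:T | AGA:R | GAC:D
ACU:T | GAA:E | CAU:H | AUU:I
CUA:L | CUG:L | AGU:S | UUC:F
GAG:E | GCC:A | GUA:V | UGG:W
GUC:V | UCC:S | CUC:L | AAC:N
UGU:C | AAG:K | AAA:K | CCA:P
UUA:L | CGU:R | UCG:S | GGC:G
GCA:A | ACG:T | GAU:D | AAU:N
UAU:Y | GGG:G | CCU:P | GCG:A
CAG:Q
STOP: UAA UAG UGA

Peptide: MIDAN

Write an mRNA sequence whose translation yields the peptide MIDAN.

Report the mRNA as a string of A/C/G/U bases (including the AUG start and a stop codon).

residue 1: M -> AUG (start codon)
residue 2: I codons sorted = AUA,AUC,AUU -> pick first = AUA
residue 3: D codons sorted = GAC,GAU -> pick first = GAC
residue 4: A codons sorted = GCA,GCC,GCG,GCU -> pick first = GCA
residue 5: N codons sorted = AAC,AAU -> pick first = AAC
terminator: stop codons sorted = UAA,UAG,UGA -> pick first = UAA

Answer: mRNA: AUGAUAGACGCAAACUAA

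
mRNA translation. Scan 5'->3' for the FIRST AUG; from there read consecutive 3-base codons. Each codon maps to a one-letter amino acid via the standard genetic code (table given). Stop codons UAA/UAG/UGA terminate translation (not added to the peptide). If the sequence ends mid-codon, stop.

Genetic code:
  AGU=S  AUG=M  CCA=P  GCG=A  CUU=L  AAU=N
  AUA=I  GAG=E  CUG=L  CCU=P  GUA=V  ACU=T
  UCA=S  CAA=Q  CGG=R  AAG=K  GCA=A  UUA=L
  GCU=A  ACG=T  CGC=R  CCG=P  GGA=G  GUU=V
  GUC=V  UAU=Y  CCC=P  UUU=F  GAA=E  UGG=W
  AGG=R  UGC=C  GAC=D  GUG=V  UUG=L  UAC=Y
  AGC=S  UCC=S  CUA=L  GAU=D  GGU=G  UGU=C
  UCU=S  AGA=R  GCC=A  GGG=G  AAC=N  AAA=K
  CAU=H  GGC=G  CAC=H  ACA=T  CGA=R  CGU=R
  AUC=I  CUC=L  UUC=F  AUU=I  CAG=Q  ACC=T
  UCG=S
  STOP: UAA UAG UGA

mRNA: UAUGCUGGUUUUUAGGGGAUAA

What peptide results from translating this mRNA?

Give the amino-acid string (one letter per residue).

Answer: MLVFRG

Derivation:
start AUG at pos 1
pos 1: AUG -> M; peptide=M
pos 4: CUG -> L; peptide=ML
pos 7: GUU -> V; peptide=MLV
pos 10: UUU -> F; peptide=MLVF
pos 13: AGG -> R; peptide=MLVFR
pos 16: GGA -> G; peptide=MLVFRG
pos 19: UAA -> STOP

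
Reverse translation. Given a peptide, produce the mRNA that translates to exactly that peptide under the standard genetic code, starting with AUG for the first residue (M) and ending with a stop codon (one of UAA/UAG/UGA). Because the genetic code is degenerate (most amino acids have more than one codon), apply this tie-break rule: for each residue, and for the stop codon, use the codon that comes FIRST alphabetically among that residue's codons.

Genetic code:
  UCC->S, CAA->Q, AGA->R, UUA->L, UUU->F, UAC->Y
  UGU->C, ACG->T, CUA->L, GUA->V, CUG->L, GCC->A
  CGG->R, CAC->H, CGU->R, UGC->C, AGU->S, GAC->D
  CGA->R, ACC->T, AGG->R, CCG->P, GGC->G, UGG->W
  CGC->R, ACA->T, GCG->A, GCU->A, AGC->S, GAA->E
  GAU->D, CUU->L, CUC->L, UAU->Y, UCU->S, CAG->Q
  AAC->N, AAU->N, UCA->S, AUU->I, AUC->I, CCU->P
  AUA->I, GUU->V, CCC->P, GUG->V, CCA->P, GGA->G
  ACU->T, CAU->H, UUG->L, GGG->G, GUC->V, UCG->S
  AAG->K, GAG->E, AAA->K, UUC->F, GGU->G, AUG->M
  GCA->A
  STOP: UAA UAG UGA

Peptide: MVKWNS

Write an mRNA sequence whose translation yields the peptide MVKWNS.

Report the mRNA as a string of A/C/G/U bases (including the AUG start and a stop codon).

Answer: mRNA: AUGGUAAAAUGGAACAGCUAA

Derivation:
residue 1: M -> AUG (start codon)
residue 2: V codons sorted = GUA,GUC,GUG,GUU -> pick first = GUA
residue 3: K codons sorted = AAA,AAG -> pick first = AAA
residue 4: W -> UGG (only codon)
residue 5: N codons sorted = AAC,AAU -> pick first = AAC
residue 6: S codons sorted = AGC,AGU,UCA,UCC,UCG,UCU -> pick first = AGC
terminator: stop codons sorted = UAA,UAG,UGA -> pick first = UAA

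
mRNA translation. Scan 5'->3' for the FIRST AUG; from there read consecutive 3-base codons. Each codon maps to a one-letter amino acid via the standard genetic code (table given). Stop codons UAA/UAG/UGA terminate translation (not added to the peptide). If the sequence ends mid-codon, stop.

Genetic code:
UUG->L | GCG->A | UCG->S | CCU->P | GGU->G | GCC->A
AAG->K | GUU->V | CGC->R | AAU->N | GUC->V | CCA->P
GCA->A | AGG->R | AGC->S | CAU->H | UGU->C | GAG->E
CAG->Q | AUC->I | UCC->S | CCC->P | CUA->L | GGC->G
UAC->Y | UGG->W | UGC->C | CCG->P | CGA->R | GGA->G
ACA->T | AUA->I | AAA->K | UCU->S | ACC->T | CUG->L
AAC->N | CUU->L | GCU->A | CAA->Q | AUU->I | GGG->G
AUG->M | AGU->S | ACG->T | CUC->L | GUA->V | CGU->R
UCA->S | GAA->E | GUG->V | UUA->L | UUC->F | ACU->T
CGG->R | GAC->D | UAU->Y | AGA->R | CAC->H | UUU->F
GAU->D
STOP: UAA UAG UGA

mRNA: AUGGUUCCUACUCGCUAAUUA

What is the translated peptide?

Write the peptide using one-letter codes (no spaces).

Answer: MVPTR

Derivation:
start AUG at pos 0
pos 0: AUG -> M; peptide=M
pos 3: GUU -> V; peptide=MV
pos 6: CCU -> P; peptide=MVP
pos 9: ACU -> T; peptide=MVPT
pos 12: CGC -> R; peptide=MVPTR
pos 15: UAA -> STOP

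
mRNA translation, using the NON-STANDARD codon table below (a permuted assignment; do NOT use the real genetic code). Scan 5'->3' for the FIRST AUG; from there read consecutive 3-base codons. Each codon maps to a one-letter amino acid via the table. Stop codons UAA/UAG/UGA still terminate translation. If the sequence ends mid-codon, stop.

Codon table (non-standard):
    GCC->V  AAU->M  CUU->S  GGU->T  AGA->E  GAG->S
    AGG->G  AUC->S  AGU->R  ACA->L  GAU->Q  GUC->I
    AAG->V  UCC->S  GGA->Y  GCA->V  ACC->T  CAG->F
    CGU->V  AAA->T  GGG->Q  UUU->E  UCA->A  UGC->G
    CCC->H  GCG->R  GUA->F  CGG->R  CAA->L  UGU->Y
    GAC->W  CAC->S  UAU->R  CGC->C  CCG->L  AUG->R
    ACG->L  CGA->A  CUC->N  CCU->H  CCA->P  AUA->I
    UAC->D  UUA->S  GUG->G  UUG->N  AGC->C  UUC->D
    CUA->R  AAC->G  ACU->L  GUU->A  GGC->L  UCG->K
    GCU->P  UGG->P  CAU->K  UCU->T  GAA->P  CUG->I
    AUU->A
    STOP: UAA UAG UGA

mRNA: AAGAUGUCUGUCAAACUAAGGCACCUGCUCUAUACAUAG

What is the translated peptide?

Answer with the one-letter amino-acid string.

start AUG at pos 3
pos 3: AUG -> R; peptide=R
pos 6: UCU -> T; peptide=RT
pos 9: GUC -> I; peptide=RTI
pos 12: AAA -> T; peptide=RTIT
pos 15: CUA -> R; peptide=RTITR
pos 18: AGG -> G; peptide=RTITRG
pos 21: CAC -> S; peptide=RTITRGS
pos 24: CUG -> I; peptide=RTITRGSI
pos 27: CUC -> N; peptide=RTITRGSIN
pos 30: UAU -> R; peptide=RTITRGSINR
pos 33: ACA -> L; peptide=RTITRGSINRL
pos 36: UAG -> STOP

Answer: RTITRGSINRL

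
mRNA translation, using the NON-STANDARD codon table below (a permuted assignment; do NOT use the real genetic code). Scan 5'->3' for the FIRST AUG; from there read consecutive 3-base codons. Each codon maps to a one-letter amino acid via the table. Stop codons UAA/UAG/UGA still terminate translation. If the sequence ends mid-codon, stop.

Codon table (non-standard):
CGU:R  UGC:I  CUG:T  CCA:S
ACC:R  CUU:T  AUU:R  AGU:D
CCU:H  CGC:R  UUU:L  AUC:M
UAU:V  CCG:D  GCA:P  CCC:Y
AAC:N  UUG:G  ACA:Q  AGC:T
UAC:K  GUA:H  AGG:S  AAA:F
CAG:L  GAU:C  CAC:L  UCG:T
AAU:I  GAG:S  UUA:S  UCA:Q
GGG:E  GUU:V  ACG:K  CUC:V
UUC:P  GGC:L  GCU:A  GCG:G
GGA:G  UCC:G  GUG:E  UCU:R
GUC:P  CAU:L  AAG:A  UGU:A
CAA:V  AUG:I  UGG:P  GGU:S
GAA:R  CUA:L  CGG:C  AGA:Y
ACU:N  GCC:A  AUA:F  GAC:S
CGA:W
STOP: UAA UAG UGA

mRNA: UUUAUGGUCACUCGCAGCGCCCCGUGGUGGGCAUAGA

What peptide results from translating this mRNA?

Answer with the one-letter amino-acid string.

Answer: IPNRTADPPP

Derivation:
start AUG at pos 3
pos 3: AUG -> I; peptide=I
pos 6: GUC -> P; peptide=IP
pos 9: ACU -> N; peptide=IPN
pos 12: CGC -> R; peptide=IPNR
pos 15: AGC -> T; peptide=IPNRT
pos 18: GCC -> A; peptide=IPNRTA
pos 21: CCG -> D; peptide=IPNRTAD
pos 24: UGG -> P; peptide=IPNRTADP
pos 27: UGG -> P; peptide=IPNRTADPP
pos 30: GCA -> P; peptide=IPNRTADPPP
pos 33: UAG -> STOP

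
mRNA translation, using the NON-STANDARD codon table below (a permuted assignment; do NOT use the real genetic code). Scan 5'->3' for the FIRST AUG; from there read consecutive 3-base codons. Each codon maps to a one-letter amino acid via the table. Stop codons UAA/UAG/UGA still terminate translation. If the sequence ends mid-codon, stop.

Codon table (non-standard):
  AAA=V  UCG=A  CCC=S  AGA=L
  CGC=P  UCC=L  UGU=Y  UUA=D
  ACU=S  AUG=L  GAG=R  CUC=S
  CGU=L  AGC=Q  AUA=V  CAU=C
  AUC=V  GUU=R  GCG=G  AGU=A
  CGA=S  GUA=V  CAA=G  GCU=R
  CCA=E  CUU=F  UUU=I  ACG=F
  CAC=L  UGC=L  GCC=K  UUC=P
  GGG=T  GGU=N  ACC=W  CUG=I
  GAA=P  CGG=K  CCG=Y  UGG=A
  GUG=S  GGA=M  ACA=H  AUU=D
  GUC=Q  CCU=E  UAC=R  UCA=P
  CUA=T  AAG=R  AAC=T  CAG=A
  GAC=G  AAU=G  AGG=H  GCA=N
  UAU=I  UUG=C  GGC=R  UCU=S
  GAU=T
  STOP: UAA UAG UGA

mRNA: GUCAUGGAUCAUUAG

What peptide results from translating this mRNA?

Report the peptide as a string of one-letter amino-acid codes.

Answer: LTC

Derivation:
start AUG at pos 3
pos 3: AUG -> L; peptide=L
pos 6: GAU -> T; peptide=LT
pos 9: CAU -> C; peptide=LTC
pos 12: UAG -> STOP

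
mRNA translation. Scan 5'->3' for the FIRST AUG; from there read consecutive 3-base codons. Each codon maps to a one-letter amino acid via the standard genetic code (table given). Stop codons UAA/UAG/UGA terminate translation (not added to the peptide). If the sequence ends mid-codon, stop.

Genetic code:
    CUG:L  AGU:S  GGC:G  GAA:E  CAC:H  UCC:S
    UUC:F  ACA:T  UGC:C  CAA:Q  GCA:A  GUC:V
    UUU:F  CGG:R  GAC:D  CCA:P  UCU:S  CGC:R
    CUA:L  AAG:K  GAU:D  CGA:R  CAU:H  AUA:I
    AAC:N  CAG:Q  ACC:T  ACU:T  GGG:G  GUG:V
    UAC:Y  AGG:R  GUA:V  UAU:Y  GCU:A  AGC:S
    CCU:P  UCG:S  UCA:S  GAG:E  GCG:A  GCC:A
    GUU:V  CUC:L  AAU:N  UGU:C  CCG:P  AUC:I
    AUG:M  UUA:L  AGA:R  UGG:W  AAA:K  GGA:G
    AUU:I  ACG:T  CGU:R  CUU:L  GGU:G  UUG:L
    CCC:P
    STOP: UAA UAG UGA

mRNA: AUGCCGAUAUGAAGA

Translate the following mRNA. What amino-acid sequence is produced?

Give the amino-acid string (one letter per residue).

Answer: MPI

Derivation:
start AUG at pos 0
pos 0: AUG -> M; peptide=M
pos 3: CCG -> P; peptide=MP
pos 6: AUA -> I; peptide=MPI
pos 9: UGA -> STOP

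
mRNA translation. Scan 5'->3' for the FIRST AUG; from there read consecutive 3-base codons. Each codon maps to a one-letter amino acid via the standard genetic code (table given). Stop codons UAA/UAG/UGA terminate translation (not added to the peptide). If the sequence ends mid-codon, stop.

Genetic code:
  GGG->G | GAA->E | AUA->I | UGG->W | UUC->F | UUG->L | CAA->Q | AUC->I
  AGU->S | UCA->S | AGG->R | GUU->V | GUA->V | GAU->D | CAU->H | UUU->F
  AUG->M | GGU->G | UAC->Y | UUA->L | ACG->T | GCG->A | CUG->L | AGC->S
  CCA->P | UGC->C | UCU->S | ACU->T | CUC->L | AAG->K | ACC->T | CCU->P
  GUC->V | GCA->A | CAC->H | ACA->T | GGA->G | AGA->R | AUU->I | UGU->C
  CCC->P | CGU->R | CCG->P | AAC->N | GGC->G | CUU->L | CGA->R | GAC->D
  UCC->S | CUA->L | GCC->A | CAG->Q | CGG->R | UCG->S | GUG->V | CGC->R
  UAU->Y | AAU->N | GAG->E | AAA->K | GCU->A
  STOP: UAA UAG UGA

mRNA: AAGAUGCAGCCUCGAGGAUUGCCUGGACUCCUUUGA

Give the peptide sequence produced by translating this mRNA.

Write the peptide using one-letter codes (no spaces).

start AUG at pos 3
pos 3: AUG -> M; peptide=M
pos 6: CAG -> Q; peptide=MQ
pos 9: CCU -> P; peptide=MQP
pos 12: CGA -> R; peptide=MQPR
pos 15: GGA -> G; peptide=MQPRG
pos 18: UUG -> L; peptide=MQPRGL
pos 21: CCU -> P; peptide=MQPRGLP
pos 24: GGA -> G; peptide=MQPRGLPG
pos 27: CUC -> L; peptide=MQPRGLPGL
pos 30: CUU -> L; peptide=MQPRGLPGLL
pos 33: UGA -> STOP

Answer: MQPRGLPGLL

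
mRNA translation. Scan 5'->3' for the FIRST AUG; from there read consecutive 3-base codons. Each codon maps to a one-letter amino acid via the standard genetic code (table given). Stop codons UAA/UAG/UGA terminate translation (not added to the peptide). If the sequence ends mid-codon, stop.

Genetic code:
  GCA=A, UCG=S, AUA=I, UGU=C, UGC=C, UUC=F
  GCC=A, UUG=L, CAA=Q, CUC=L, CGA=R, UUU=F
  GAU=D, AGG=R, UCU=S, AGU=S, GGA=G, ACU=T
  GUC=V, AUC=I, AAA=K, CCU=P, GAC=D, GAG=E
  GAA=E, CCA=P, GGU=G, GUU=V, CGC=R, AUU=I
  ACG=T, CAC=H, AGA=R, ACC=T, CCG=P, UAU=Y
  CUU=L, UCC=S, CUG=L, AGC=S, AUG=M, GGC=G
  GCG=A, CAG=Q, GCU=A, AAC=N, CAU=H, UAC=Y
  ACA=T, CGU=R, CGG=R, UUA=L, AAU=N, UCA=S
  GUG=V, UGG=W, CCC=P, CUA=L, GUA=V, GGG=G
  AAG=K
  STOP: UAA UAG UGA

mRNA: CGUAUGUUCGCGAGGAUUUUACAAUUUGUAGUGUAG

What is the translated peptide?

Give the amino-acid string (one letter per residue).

start AUG at pos 3
pos 3: AUG -> M; peptide=M
pos 6: UUC -> F; peptide=MF
pos 9: GCG -> A; peptide=MFA
pos 12: AGG -> R; peptide=MFAR
pos 15: AUU -> I; peptide=MFARI
pos 18: UUA -> L; peptide=MFARIL
pos 21: CAA -> Q; peptide=MFARILQ
pos 24: UUU -> F; peptide=MFARILQF
pos 27: GUA -> V; peptide=MFARILQFV
pos 30: GUG -> V; peptide=MFARILQFVV
pos 33: UAG -> STOP

Answer: MFARILQFVV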